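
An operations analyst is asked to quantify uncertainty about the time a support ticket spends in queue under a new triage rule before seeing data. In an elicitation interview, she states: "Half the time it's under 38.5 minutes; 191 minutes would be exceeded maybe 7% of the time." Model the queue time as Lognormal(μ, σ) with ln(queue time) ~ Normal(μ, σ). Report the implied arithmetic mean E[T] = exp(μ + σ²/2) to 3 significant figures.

If T ~ Lognormal(μ,σ) then ln T ~ Normal(μ,σ), so the p-quantile of ln T is μ + z_p·σ.
ln(38.5) = 3.651 and ln(191) = 5.252; z_{0.5} = 0, z_{0.93} = 1.476.
σ = (5.252 − 3.651)/(1.476 − (0)) = 1.085.
μ = 3.651 − (0)·1.085 = 3.651.
E[T] = exp(μ + σ²/2) = exp(3.651 + 0.5889) = 69.4 minutes.

E[T] ≈ 69.4 minutes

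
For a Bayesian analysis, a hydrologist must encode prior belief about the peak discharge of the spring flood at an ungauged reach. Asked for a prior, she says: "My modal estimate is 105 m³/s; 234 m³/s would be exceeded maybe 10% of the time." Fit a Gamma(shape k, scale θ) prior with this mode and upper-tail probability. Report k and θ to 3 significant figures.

k ≈ 3.99, θ ≈ 35.1

Gamma(k,θ) with k>1 has mode (k−1)θ, so θ = 105/(k−1).
Need P(X < 234) = 0.9 with θ tied to k this way. Start at k = 2, θ = 105: P(X<234) ≈ 0.652.
Too low — raise k to concentrate. Iterating converges to k ≈ 3.99.
Then θ = 105/(3.99−1) ≈ 35.1.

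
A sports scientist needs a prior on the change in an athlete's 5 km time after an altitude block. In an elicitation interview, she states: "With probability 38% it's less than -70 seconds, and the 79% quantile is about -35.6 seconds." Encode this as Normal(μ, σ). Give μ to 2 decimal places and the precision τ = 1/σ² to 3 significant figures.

The p-quantile of Normal(μ,σ) is μ + z_p·σ, with z_{0.38} = -0.3055 and z_{0.79} = 0.8064.
Eliminate σ: μ = (z₂·x₁ − z₁·x₂)/(z₂ − z₁) = (0.8064·-70 − (-0.3055)·-35.6)/1.112 = -60.55.
Then σ = (x₂ − x₁)/(z₂ − z₁) = (-35.6 − -70)/1.112 = 30.94.
Precision τ = 1/σ² = 1/30.94² = 0.00104.

μ = -60.55, τ = 0.00104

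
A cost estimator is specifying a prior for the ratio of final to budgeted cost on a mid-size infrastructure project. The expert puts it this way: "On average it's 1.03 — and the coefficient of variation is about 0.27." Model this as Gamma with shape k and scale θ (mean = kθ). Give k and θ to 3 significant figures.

For Gamma(k, scale θ): mean = kθ, variance = kθ², so CV = 1/√k.
CV = 0.27, hence k = 1/CV² = 13.7.
Then θ = mean/k = 1.03/13.7 = 0.0751.

k ≈ 13.7, θ ≈ 0.0751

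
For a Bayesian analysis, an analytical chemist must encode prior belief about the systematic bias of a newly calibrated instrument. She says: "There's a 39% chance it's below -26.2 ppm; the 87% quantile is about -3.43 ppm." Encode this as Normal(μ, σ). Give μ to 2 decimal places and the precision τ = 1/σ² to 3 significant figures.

μ = -21.68, τ = 0.00381

The p-quantile of Normal(μ,σ) is μ + z_p·σ, with z_{0.39} = -0.2793 and z_{0.87} = 1.126.
Eliminate σ: μ = (z₂·x₁ − z₁·x₂)/(z₂ − z₁) = (1.126·-26.2 − (-0.2793)·-3.43)/1.406 = -21.68.
Then σ = (x₂ − x₁)/(z₂ − z₁) = (-3.43 − -26.2)/1.406 = 16.20.
Precision τ = 1/σ² = 1/16.2² = 0.00381.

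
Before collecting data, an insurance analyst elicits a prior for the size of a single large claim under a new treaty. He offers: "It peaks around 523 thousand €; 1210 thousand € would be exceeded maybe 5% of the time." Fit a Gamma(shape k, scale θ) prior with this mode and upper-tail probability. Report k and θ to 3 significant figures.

k ≈ 4.89, θ ≈ 134

Gamma(k,θ) with k>1 has mode (k−1)θ, so θ = 523/(k−1).
Need P(X < 1210) = 0.95 with θ tied to k this way. Start at k = 2, θ = 523: P(X<1210) ≈ 0.672.
Too low — raise k to concentrate. Iterating converges to k ≈ 4.89.
Then θ = 523/(4.89−1) ≈ 134.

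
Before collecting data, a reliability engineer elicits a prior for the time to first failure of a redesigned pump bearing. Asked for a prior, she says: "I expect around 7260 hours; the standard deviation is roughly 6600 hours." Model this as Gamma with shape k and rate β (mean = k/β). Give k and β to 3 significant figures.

k ≈ 1.21, β ≈ 0.000167

For Gamma(k, rate β): mean = k/β, variance = k/β², so CV = 1/√k.
CV = SD/mean = 6600/7260 = 0.9091, hence k = 1/CV² = 1.21.
Then β = k/mean = 1.21/7260 = 0.000167.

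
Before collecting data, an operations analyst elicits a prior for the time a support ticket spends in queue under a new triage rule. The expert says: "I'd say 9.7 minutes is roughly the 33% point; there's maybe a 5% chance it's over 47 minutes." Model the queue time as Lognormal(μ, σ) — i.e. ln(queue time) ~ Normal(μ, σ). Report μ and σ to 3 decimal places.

μ ≈ 2.605, σ ≈ 0.757

If T ~ Lognormal(μ,σ) then ln T ~ Normal(μ,σ), so the p-quantile of ln T is μ + z_p·σ.
ln(9.7) = 2.272 and ln(47) = 3.85; z_{0.33} = -0.4399, z_{0.95} = 1.645.
σ = (3.85 − 2.272)/(1.645 − (-0.4399)) = 0.757.
μ = 2.272 − (-0.4399)·0.757 = 2.605.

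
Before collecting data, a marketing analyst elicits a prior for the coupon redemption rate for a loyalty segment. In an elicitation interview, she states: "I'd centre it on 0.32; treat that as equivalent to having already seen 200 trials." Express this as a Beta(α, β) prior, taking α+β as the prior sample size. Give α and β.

Under the effective-sample-size interpretation, Beta(α, β) has prior mean α/(α+β) and prior sample size α+β.
So α+β = 200 and α/(α+β) = 0.32, giving α = 0.32·200 = 64 and β = 200 − 64 = 136.

α = 64, β = 136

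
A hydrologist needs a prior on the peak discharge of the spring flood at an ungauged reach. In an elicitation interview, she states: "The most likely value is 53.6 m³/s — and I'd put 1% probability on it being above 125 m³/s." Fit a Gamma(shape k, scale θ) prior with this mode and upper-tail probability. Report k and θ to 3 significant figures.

Gamma(k,θ) with k>1 has mode (k−1)θ, so θ = 53.6/(k−1).
Need P(X < 125) = 0.99 with θ tied to k this way. Start at k = 2, θ = 53.6: P(X<125) ≈ 0.676.
Too low — raise k to concentrate. Iterating converges to k ≈ 7.64.
Then θ = 53.6/(7.64−1) ≈ 8.07.

k ≈ 7.64, θ ≈ 8.07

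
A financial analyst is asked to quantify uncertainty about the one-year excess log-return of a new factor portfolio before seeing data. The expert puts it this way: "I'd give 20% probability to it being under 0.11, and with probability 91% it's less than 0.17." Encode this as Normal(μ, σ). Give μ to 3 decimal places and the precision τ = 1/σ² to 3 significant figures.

μ = 0.133, τ = 1320

For Normal(μ,σ), the p-quantile is μ + z_p·σ. Here z_{0.2} = -0.8416, z_{0.91} = 1.341.
So 0.11 = μ − 0.8416σ and 0.17 = μ + 1.341σ.
Subtracting: σ = (0.17 − 0.11)/(1.341 − (-0.8416)) = 0.027.
Then μ = 0.11 − (-0.8416)·0.027 = 0.133.
Precision τ = 1/σ² = 1/0.02749² = 1320.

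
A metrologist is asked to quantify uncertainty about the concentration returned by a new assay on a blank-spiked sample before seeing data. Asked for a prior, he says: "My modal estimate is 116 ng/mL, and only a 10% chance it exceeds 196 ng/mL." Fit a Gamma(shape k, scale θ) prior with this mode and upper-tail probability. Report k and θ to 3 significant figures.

Gamma(k,θ) with k>1 has mode (k−1)θ, so θ = 116/(k−1).
Need P(X < 196) = 0.9 with θ tied to k this way. Start at k = 2, θ = 116: P(X<196) ≈ 0.504.
Too low — raise k to concentrate. Iterating converges to k ≈ 7.88.
Then θ = 116/(7.88−1) ≈ 16.9.

k ≈ 7.88, θ ≈ 16.9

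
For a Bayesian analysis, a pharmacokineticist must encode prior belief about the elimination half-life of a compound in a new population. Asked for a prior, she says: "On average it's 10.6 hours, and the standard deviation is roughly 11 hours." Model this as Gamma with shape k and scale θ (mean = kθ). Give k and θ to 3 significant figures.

For Gamma(k, scale θ): mean = kθ, variance = kθ², so CV = 1/√k.
CV = SD/mean = 11/10.6 = 1.038, hence k = 1/CV² = 0.929.
Then θ = mean/k = 10.6/0.929 = 11.4.

k ≈ 0.929, θ ≈ 11.4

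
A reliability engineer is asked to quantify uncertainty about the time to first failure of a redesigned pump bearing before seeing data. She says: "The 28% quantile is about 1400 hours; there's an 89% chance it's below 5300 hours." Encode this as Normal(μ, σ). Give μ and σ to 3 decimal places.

μ = 2656.284, σ = 2155.447

For Normal(μ,σ), the p-quantile is μ + z_p·σ. Here z_{0.28} = -0.5828, z_{0.89} = 1.227.
So 1400 = μ − 0.5828σ and 5300 = μ + 1.227σ.
Subtracting: σ = (5300 − 1400)/(1.227 − (-0.5828)) = 2155.447.
Then μ = 1400 − (-0.5828)·2155.447 = 2656.284.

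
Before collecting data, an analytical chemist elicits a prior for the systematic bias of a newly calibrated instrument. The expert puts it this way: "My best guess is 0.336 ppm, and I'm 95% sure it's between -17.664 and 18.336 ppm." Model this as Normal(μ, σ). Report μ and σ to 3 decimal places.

A symmetric 95% interval runs μ ± z·σ with z = 1.96.
Half-width = 18, so σ = 18/1.96 = 9.184.
μ is the stated best guess, 0.336.

μ = 0.336, σ = 9.184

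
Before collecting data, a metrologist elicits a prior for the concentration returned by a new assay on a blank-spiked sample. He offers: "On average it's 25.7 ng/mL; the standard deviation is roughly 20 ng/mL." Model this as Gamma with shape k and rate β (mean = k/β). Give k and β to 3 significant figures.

k ≈ 1.65, β ≈ 0.0643

For Gamma(k, rate β): mean = k/β, variance = k/β², so CV = 1/√k.
CV = SD/mean = 20/25.7 = 0.7782, hence k = 1/CV² = 1.65.
Then β = k/mean = 1.65/25.7 = 0.0643.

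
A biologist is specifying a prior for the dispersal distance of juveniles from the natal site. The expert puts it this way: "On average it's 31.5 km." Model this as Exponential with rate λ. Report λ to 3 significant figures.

Exponential mean = 1/λ, so λ = 1/31.5 = 0.0317.

λ ≈ 0.0317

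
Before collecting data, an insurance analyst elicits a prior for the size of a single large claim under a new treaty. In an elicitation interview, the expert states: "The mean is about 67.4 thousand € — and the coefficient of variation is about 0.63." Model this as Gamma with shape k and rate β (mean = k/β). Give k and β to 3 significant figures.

k ≈ 2.52, β ≈ 0.0374

For Gamma(k, rate β): mean = k/β, variance = k/β², so CV = 1/√k.
CV = 0.63, hence k = 1/CV² = 2.52.
Then β = k/mean = 2.52/67.4 = 0.0374.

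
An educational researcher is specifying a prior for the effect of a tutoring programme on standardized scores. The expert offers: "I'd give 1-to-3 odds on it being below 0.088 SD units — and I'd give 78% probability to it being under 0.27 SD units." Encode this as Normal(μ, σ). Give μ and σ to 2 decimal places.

The p-quantile of Normal(μ,σ) is μ + z_p·σ, with z_{0.25} = -0.6745 and z_{0.78} = 0.7722.
Eliminate σ: μ = (z₂·x₁ − z₁·x₂)/(z₂ − z₁) = (0.7722·0.088 − (-0.6745)·0.27)/1.447 = 0.17.
Then σ = (x₂ − x₁)/(z₂ − z₁) = (0.27 − 0.088)/1.447 = 0.13.

μ = 0.17, σ = 0.13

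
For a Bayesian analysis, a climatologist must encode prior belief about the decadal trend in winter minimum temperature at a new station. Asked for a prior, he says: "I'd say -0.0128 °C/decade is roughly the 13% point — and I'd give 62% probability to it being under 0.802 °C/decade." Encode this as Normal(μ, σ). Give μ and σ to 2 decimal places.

For Normal(μ,σ), the p-quantile is μ + z_p·σ. Here z_{0.13} = -1.126, z_{0.62} = 0.3055.
So -0.0128 = μ − 1.126σ and 0.802 = μ + 0.3055σ.
Subtracting: σ = (0.802 − -0.0128)/(0.3055 − (-1.126)) = 0.57.
Then μ = -0.0128 − (-1.126)·0.57 = 0.63.

μ = 0.63, σ = 0.57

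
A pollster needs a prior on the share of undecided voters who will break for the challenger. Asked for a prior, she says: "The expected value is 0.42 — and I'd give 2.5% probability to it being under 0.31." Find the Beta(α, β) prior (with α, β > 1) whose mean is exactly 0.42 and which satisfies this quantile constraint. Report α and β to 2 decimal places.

With mean 0.42 fixed, write α = 0.42s, β = 0.58s where s = α+β.
Need P(θ < 0.31) = 0.025 under Beta(0.42s, 0.58s). Normal approximation: (q−m)/√(m(1−m)/s) ≈ z_{0.025} = -1.96, so s ≈ 0.42·0.58·(-1.96)²/(0.31−0.42)² = 77.3.
At s = 77.3: P(θ<0.31) ≈ 0.022. Adjusting to match 0.025 gives s ≈ 73.04.
So α = 0.42·73.04 ≈ 30.68, β = 0.58·73.04 ≈ 42.36.

α ≈ 30.68, β ≈ 42.36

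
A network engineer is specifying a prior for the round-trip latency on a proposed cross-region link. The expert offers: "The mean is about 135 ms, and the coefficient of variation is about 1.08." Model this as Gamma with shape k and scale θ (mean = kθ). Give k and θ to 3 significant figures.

For Gamma(k, scale θ): mean = kθ, variance = kθ², so CV = 1/√k.
CV = 1.08, hence k = 1/CV² = 0.857.
Then θ = mean/k = 135/0.857 = 157.

k ≈ 0.857, θ ≈ 157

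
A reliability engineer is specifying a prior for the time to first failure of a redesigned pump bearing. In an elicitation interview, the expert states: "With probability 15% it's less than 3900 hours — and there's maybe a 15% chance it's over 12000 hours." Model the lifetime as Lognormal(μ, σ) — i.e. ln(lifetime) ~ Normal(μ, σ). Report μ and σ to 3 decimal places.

μ ≈ 8.831, σ ≈ 0.542

If T ~ Lognormal(μ,σ) then ln T ~ Normal(μ,σ), so the p-quantile of ln T is μ + z_p·σ.
ln(3900) = 8.269 and ln(12000) = 9.393; z_{0.15} = -1.036, z_{0.85} = 1.036.
σ = (9.393 − 8.269)/(1.036 − (-1.036)) = 0.542.
μ = 8.269 − (-1.036)·0.542 = 8.831.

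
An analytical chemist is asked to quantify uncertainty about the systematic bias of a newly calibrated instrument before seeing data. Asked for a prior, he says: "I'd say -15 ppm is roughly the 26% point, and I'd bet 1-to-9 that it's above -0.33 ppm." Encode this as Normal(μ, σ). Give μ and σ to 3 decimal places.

μ = -10.097, σ = 7.621

For Normal(μ,σ), the p-quantile is μ + z_p·σ. Here z_{0.26} = -0.6433, z_{0.9} = 1.282.
So -15 = μ − 0.6433σ and -0.33 = μ + 1.282σ.
Subtracting: σ = (-0.33 − -15)/(1.282 − (-0.6433)) = 7.621.
Then μ = -15 − (-0.6433)·7.621 = -10.097.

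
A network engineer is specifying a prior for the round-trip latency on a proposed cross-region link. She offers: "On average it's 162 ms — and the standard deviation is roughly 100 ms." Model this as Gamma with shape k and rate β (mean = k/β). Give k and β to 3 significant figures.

For Gamma(k, rate β): mean = k/β, variance = k/β², so CV = 1/√k.
CV = SD/mean = 100/162 = 0.6173, hence k = 1/CV² = 2.62.
Then β = k/mean = 2.62/162 = 0.0162.

k ≈ 2.62, β ≈ 0.0162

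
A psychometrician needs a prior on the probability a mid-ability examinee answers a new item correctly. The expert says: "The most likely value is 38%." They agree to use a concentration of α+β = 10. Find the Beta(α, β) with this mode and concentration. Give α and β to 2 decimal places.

For α,β > 1 the Beta mode is (α−1)/(α+β−2). With α+β = 10, the mode is (α−1)/8.
Set (α−1)/8 = 0.38 → α = 1 + 0.38·8 = 4.04.
β = 10 − α = 5.96.

α = 4.04, β = 5.96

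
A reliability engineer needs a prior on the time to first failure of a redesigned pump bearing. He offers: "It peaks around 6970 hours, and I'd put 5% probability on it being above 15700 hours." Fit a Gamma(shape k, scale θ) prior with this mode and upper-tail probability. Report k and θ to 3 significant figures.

Gamma(k,θ) with k>1 has mode (k−1)θ, so θ = 6970/(k−1).
Need P(X < 15700) = 0.95 with θ tied to k this way. Start at k = 2, θ = 6970: P(X<15700) ≈ 0.658.
Too low — raise k to concentrate. Iterating converges to k ≈ 5.16.
Then θ = 6970/(5.16−1) ≈ 1670.

k ≈ 5.16, θ ≈ 1670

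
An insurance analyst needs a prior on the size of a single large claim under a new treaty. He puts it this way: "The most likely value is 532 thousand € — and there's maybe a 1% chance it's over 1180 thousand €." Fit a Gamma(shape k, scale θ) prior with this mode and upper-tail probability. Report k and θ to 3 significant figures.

Gamma(k,θ) with k>1 has mode (k−1)θ, so θ = 532/(k−1).
Need P(X < 1180) = 0.99 with θ tied to k this way. Start at k = 2, θ = 532: P(X<1180) ≈ 0.650.
Too low — raise k to concentrate. Iterating converges to k ≈ 8.58.
Then θ = 532/(8.58−1) ≈ 70.1.

k ≈ 8.58, θ ≈ 70.1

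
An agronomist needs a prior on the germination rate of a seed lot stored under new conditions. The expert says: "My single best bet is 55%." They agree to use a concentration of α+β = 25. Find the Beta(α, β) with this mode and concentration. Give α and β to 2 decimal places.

α = 13.65, β = 11.35

For α,β > 1 the Beta mode is (α−1)/(α+β−2). With α+β = 25, the mode is (α−1)/23.
Set (α−1)/23 = 0.55 → α = 1 + 0.55·23 = 13.65.
β = 25 − α = 11.35.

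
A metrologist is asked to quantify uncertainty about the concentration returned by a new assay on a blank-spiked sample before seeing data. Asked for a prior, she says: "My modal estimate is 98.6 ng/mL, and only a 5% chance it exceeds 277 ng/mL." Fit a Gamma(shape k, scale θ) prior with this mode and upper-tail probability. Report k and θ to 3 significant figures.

Gamma(k,θ) with k>1 has mode (k−1)θ, so θ = 98.6/(k−1).
Need P(X < 277) = 0.95 with θ tied to k this way. Start at k = 2, θ = 98.6: P(X<277) ≈ 0.771.
Too low — raise k to concentrate. Iterating converges to k ≈ 3.51.
Then θ = 98.6/(3.51−1) ≈ 39.3.

k ≈ 3.51, θ ≈ 39.3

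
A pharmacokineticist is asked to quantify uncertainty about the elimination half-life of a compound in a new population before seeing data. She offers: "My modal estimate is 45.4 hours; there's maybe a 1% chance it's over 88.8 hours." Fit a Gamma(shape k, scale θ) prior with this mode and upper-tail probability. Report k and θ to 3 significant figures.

k ≈ 12, θ ≈ 4.14

Gamma(k,θ) with k>1 has mode (k−1)θ, so θ = 45.4/(k−1).
Need P(X < 88.8) = 0.99 with θ tied to k this way. Start at k = 2, θ = 45.4: P(X<88.8) ≈ 0.582.
Too low — raise k to concentrate. Iterating converges to k ≈ 12.
Then θ = 45.4/(12−1) ≈ 4.14.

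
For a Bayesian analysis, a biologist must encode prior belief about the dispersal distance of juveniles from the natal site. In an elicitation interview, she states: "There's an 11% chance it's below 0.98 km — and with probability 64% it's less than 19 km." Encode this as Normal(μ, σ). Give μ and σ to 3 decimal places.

For Normal(μ,σ), the p-quantile is μ + z_p·σ. Here z_{0.11} = -1.227, z_{0.64} = 0.3585.
So 0.98 = μ − 1.227σ and 19 = μ + 0.3585σ.
Subtracting: σ = (19 − 0.98)/(0.3585 − (-1.227)) = 11.369.
Then μ = 0.98 − (-1.227)·11.369 = 14.925.

μ = 14.925, σ = 11.369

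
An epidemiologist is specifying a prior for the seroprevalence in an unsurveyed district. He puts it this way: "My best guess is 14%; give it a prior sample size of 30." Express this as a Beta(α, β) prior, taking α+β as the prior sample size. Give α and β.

Under the effective-sample-size interpretation, Beta(α, β) has prior mean α/(α+β) and prior sample size α+β.
So α+β = 30 and α/(α+β) = 0.14, giving α = 0.14·30 = 4.2 and β = 30 − 4.2 = 25.8.

α = 4.2, β = 25.8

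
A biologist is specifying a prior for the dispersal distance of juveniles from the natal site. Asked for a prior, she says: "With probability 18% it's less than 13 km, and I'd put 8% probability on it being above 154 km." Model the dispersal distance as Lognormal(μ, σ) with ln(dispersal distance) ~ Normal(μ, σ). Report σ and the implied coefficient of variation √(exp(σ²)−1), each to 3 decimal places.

If T ~ Lognormal(μ,σ) then ln T ~ Normal(μ,σ), so the p-quantile of ln T is μ + z_p·σ.
ln(13) = 2.565 and ln(154) = 5.037; z_{0.18} = -0.9154, z_{0.92} = 1.405.
σ = (5.037 − 2.565)/(1.405 − (-0.9154)) = 1.065.
μ = 2.565 − (-0.9154)·1.065 = 3.540.
CV = √(exp(σ²)−1) = √(exp(1.1349)−1) = 1.453.

σ ≈ 1.065, CV ≈ 1.453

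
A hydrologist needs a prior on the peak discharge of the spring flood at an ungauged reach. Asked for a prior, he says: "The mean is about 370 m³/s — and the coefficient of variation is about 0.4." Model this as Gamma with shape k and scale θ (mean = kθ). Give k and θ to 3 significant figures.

k ≈ 6.25, θ ≈ 59.2

For Gamma(k, scale θ): mean = kθ, variance = kθ², so CV = 1/√k.
CV = 0.4, hence k = 1/CV² = 6.25.
Then θ = mean/k = 370/6.25 = 59.2.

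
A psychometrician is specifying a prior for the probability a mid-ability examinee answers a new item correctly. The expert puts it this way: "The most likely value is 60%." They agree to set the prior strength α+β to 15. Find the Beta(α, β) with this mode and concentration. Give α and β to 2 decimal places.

For α,β > 1 the Beta mode is (α−1)/(α+β−2). With α+β = 15, the mode is (α−1)/13.
Set (α−1)/13 = 0.6 → α = 1 + 0.6·13 = 8.80.
β = 15 − α = 6.20.

α = 8.80, β = 6.20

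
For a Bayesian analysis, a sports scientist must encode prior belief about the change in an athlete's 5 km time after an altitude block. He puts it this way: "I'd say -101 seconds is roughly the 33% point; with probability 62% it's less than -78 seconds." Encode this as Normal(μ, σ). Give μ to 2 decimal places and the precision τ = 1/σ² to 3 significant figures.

μ = -87.43, τ = 0.00105

For Normal(μ,σ), the p-quantile is μ + z_p·σ. Here z_{0.33} = -0.4399, z_{0.62} = 0.3055.
So -101 = μ − 0.4399σ and -78 = μ + 0.3055σ.
Subtracting: σ = (-78 − -101)/(0.3055 − (-0.4399)) = 30.86.
Then μ = -101 − (-0.4399)·30.86 = -87.43.
Precision τ = 1/σ² = 1/30.86² = 0.00105.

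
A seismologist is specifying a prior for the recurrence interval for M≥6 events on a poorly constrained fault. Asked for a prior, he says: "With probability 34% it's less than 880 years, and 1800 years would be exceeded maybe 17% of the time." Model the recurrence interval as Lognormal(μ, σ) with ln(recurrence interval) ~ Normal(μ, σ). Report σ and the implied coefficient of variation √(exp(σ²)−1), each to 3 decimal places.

σ ≈ 0.524, CV ≈ 0.562

If T ~ Lognormal(μ,σ) then ln T ~ Normal(μ,σ), so the p-quantile of ln T is μ + z_p·σ.
ln(880) = 6.78 and ln(1800) = 7.496; z_{0.34} = -0.4125, z_{0.83} = 0.9542.
σ = (7.496 − 6.78)/(0.9542 − (-0.4125)) = 0.524.
μ = 6.78 − (-0.4125)·0.524 = 6.996.
CV = √(exp(σ²)−1) = √(exp(0.2742)−1) = 0.562.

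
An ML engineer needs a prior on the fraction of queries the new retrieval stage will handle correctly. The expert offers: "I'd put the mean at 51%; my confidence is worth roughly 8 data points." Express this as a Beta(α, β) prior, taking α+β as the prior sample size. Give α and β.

Under the effective-sample-size interpretation, Beta(α, β) has prior mean α/(α+β) and prior sample size α+β.
So α+β = 8 and α/(α+β) = 0.51, giving α = 0.51·8 = 4.08 and β = 8 − 4.08 = 3.92.

α = 4.08, β = 3.92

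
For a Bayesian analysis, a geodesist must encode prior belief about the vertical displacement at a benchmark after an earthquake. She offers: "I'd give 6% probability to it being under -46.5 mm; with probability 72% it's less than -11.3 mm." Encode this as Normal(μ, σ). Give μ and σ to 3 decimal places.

μ = -20.898, σ = 16.467

For Normal(μ,σ), the p-quantile is μ + z_p·σ. Here z_{0.06} = -1.555, z_{0.72} = 0.5828.
So -46.5 = μ − 1.555σ and -11.3 = μ + 0.5828σ.
Subtracting: σ = (-11.3 − -46.5)/(0.5828 − (-1.555)) = 16.467.
Then μ = -46.5 − (-1.555)·16.467 = -20.898.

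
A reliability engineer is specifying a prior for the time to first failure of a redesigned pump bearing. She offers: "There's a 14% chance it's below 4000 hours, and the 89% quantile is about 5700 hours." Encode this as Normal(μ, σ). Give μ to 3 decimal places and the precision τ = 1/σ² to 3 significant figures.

The p-quantile of Normal(μ,σ) is μ + z_p·σ, with z_{0.14} = -1.08 and z_{0.89} = 1.227.
Eliminate σ: μ = (z₂·x₁ − z₁·x₂)/(z₂ − z₁) = (1.227·4000 − (-1.08)·5700)/2.307 = 4796.127.
Then σ = (x₂ − x₁)/(z₂ − z₁) = (5700 − 4000)/2.307 = 736.936.
Precision τ = 1/σ² = 1/736.9² = 1.84e-06.

μ = 4796.127, τ = 1.84e-06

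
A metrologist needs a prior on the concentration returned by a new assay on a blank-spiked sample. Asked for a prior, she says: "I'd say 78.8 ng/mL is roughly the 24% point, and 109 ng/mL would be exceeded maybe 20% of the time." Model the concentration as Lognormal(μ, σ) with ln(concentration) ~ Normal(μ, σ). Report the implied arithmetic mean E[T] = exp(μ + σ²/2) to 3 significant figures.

If T ~ Lognormal(μ,σ) then ln T ~ Normal(μ,σ), so the p-quantile of ln T is μ + z_p·σ.
ln(78.8) = 4.367 and ln(109) = 4.691; z_{0.24} = -0.7063, z_{0.8} = 0.8416.
σ = (4.691 − 4.367)/(0.8416 − (-0.7063)) = 0.210.
μ = 4.367 − (-0.7063)·0.210 = 4.515.
E[T] = exp(μ + σ²/2) = exp(4.515 + 0.0220) = 93.4 ng/mL.

E[T] ≈ 93.4 ng/mL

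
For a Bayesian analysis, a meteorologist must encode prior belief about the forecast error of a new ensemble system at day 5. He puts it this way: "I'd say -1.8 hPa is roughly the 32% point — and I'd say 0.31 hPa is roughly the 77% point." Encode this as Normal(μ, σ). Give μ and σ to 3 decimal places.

μ = -0.982, σ = 1.749

For Normal(μ,σ), the p-quantile is μ + z_p·σ. Here z_{0.32} = -0.4677, z_{0.77} = 0.7388.
So -1.8 = μ − 0.4677σ and 0.31 = μ + 0.7388σ.
Subtracting: σ = (0.31 − -1.8)/(0.7388 − (-0.4677)) = 1.749.
Then μ = -1.8 − (-0.4677)·1.749 = -0.982.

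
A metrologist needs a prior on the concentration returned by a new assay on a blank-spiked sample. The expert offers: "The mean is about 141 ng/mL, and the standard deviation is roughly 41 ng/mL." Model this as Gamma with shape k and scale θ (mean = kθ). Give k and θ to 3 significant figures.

For Gamma(k, scale θ): mean = kθ, variance = kθ², so CV = 1/√k.
CV = SD/mean = 41/141 = 0.2908, hence k = 1/CV² = 11.8.
Then θ = mean/k = 141/11.8 = 11.9.

k ≈ 11.8, θ ≈ 11.9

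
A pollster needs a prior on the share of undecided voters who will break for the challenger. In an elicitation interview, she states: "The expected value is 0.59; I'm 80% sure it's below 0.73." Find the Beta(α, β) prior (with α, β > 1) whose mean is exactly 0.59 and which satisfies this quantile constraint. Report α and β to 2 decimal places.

α ≈ 5.32, β ≈ 3.70

With mean 0.59 fixed, write α = 0.59s, β = 0.41s where s = α+β.
Need P(θ < 0.73) = 0.8 under Beta(0.59s, 0.41s). Normal approximation: (q−m)/√(m(1−m)/s) ≈ z_{0.8} = 0.842, so s ≈ 0.59·0.41·(0.842)²/(0.73−0.59)² = 8.7.
At s = 8.7: P(θ<0.73) ≈ 0.796. Adjusting to match 0.8 gives s ≈ 9.02.
So α = 0.59·9.02 ≈ 5.32, β = 0.41·9.02 ≈ 3.70.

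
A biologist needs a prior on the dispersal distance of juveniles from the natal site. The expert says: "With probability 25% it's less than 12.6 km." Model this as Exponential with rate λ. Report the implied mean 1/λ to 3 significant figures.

mean ≈ 43.8 km

P(T < 12.6) = 1 − e^(−λ·12.6) = 0.25, so λ = −ln(1−0.25)/12.6 = −ln(0.75)/12.6 = 0.0228.
Mean = 1/λ = 43.8 km.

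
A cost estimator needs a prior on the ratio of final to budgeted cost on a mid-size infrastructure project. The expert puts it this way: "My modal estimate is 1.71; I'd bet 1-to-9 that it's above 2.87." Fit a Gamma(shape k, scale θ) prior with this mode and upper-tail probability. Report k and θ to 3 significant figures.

Gamma(k,θ) with k>1 has mode (k−1)θ, so θ = 1.71/(k−1).
Need P(X < 2.87) = 0.9 with θ tied to k this way. Start at k = 2, θ = 1.71: P(X<2.87) ≈ 0.500.
Too low — raise k to concentrate. Iterating converges to k ≈ 8.05.
Then θ = 1.71/(8.05−1) ≈ 0.243.

k ≈ 8.05, θ ≈ 0.243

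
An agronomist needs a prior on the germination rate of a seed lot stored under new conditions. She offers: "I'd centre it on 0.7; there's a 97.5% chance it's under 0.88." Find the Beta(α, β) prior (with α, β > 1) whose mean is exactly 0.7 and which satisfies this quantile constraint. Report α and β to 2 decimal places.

α ≈ 12.91, β ≈ 5.53

With mean 0.7 fixed, write α = 0.7s, β = 0.3s where s = α+β.
Need P(θ < 0.88) = 0.975 under Beta(0.7s, 0.3s). Normal approximation: (q−m)/√(m(1−m)/s) ≈ z_{0.975} = 1.96, so s ≈ 0.7·0.3·(1.96)²/(0.88−0.7)² = 24.9.
At s = 24.9: P(θ<0.88) ≈ 0.989. Adjusting to match 0.975 gives s ≈ 18.44.
So α = 0.7·18.44 ≈ 12.91, β = 0.3·18.44 ≈ 5.53.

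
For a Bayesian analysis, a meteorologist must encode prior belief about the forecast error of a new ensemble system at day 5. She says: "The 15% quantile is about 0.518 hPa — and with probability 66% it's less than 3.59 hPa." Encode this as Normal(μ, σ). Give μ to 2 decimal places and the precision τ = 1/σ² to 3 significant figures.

For Normal(μ,σ), the p-quantile is μ + z_p·σ. Here z_{0.15} = -1.036, z_{0.66} = 0.4125.
So 0.518 = μ − 1.036σ and 3.59 = μ + 0.4125σ.
Subtracting: σ = (3.59 − 0.518)/(0.4125 − (-1.036)) = 2.12.
Then μ = 0.518 − (-1.036)·2.12 = 2.72.
Precision τ = 1/σ² = 1/2.12² = 0.222.

μ = 2.72, τ = 0.222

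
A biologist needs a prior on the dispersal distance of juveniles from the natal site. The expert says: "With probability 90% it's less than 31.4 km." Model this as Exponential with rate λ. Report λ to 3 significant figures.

P(T < 31.4) = 1 − e^(−λ·31.4) = 0.9, so λ = −ln(1−0.9)/31.4 = −ln(0.1)/31.4 = 0.0733.

λ ≈ 0.0733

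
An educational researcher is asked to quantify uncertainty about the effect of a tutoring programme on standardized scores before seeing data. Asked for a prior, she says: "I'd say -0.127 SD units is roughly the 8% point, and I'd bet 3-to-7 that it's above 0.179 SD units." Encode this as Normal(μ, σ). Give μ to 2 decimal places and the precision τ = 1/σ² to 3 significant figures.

For Normal(μ,σ), the p-quantile is μ + z_p·σ. Here z_{0.08} = -1.405, z_{0.7} = 0.5244.
So -0.127 = μ − 1.405σ and 0.179 = μ + 0.5244σ.
Subtracting: σ = (0.179 − -0.127)/(0.5244 − (-1.405)) = 0.16.
Then μ = -0.127 − (-1.405)·0.16 = 0.10.
Precision τ = 1/σ² = 1/0.1586² = 39.8.

μ = 0.10, τ = 39.8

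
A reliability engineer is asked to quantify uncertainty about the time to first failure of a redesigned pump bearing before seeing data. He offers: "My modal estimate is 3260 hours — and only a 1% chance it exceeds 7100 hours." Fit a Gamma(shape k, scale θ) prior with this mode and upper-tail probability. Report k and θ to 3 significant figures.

Gamma(k,θ) with k>1 has mode (k−1)θ, so θ = 3260/(k−1).
Need P(X < 7100) = 0.99 with θ tied to k this way. Start at k = 2, θ = 3260: P(X<7100) ≈ 0.640.
Too low — raise k to concentrate. Iterating converges to k ≈ 8.97.
Then θ = 3260/(8.97−1) ≈ 409.

k ≈ 8.97, θ ≈ 409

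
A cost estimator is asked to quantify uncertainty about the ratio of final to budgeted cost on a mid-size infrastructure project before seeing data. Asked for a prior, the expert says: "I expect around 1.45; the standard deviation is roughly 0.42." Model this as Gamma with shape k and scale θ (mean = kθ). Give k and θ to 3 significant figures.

For Gamma(k, scale θ): mean = kθ, variance = kθ², so CV = 1/√k.
CV = SD/mean = 0.42/1.45 = 0.2897, hence k = 1/CV² = 11.9.
Then θ = mean/k = 1.45/11.9 = 0.122.

k ≈ 11.9, θ ≈ 0.122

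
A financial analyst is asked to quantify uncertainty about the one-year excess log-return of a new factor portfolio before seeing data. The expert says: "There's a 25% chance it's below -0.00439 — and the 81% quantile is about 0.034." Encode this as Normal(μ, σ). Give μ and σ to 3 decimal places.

μ = 0.012, σ = 0.025

The p-quantile of Normal(μ,σ) is μ + z_p·σ, with z_{0.25} = -0.6745 and z_{0.81} = 0.8779.
Eliminate σ: μ = (z₂·x₁ − z₁·x₂)/(z₂ − z₁) = (0.8779·-0.00439 − (-0.6745)·0.034)/1.552 = 0.012.
Then σ = (x₂ − x₁)/(z₂ − z₁) = (0.034 − -0.00439)/1.552 = 0.025.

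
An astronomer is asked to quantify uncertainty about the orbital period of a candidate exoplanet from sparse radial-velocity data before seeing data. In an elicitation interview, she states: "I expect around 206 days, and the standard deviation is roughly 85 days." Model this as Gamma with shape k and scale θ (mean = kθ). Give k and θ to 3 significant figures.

For Gamma(k, scale θ): mean = kθ, variance = kθ², so CV = 1/√k.
CV = SD/mean = 85/206 = 0.4126, hence k = 1/CV² = 5.87.
Then θ = mean/k = 206/5.87 = 35.1.

k ≈ 5.87, θ ≈ 35.1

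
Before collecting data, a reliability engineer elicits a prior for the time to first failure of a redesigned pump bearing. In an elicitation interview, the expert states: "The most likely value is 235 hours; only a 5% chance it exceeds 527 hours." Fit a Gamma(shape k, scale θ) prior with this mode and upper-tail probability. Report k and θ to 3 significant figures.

k ≈ 5.21, θ ≈ 55.8

Gamma(k,θ) with k>1 has mode (k−1)θ, so θ = 235/(k−1).
Need P(X < 527) = 0.95 with θ tied to k this way. Start at k = 2, θ = 235: P(X<527) ≈ 0.656.
Too low — raise k to concentrate. Iterating converges to k ≈ 5.21.
Then θ = 235/(5.21−1) ≈ 55.8.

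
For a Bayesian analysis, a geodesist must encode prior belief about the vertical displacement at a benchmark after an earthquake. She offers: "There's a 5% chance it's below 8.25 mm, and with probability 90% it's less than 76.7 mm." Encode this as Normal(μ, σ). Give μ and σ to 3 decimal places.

The p-quantile of Normal(μ,σ) is μ + z_p·σ, with z_{0.05} = -1.645 and z_{0.9} = 1.282.
Eliminate σ: μ = (z₂·x₁ − z₁·x₂)/(z₂ − z₁) = (1.282·8.25 − (-1.645)·76.7)/2.926 = 46.724.
Then σ = (x₂ − x₁)/(z₂ − z₁) = (76.7 − 8.25)/2.926 = 23.390.

μ = 46.724, σ = 23.390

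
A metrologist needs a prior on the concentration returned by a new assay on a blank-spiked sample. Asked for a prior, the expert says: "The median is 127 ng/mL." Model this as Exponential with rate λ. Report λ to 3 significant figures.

λ ≈ 0.00546

Exponential median = ln 2 / λ, so λ = ln 2 / 127.0 = 0.00546.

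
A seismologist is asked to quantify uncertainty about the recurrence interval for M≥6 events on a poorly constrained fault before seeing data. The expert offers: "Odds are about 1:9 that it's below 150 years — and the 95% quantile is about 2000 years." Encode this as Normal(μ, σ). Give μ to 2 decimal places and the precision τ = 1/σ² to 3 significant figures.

μ = 960.16, τ = 2.5e-06

For Normal(μ,σ), the p-quantile is μ + z_p·σ. Here z_{0.1} = -1.282, z_{0.95} = 1.645.
So 150 = μ − 1.282σ and 2000 = μ + 1.645σ.
Subtracting: σ = (2000 − 150)/(1.645 − (-1.282)) = 632.17.
Then μ = 150 − (-1.282)·632.17 = 960.16.
Precision τ = 1/σ² = 1/632.2² = 2.5e-06.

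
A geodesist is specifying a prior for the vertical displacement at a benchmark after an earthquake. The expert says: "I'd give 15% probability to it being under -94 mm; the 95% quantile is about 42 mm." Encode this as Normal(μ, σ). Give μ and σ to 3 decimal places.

For Normal(μ,σ), the p-quantile is μ + z_p·σ. Here z_{0.15} = -1.036, z_{0.95} = 1.645.
So -94 = μ − 1.036σ and 42 = μ + 1.645σ.
Subtracting: σ = (42 − -94)/(1.645 − (-1.036)) = 50.722.
Then μ = -94 − (-1.036)·50.722 = -41.430.

μ = -41.430, σ = 50.722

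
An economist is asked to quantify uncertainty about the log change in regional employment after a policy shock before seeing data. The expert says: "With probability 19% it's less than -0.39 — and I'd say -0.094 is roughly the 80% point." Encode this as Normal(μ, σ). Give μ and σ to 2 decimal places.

For Normal(μ,σ), the p-quantile is μ + z_p·σ. Here z_{0.19} = -0.8779, z_{0.8} = 0.8416.
So -0.39 = μ − 0.8779σ and -0.094 = μ + 0.8416σ.
Subtracting: σ = (-0.094 − -0.39)/(0.8416 − (-0.8779)) = 0.17.
Then μ = -0.39 − (-0.8779)·0.17 = -0.24.

μ = -0.24, σ = 0.17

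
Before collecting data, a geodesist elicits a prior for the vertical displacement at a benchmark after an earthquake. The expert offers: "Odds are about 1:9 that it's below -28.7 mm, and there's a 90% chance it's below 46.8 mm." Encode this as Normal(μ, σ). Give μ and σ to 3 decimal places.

The p-quantile of Normal(μ,σ) is μ + z_p·σ, with z_{0.1} = -1.282 and z_{0.9} = 1.282.
Eliminate σ: μ = (z₂·x₁ − z₁·x₂)/(z₂ − z₁) = (1.282·-28.7 − (-1.282)·46.8)/2.563 = 9.050.
Then σ = (x₂ − x₁)/(z₂ − z₁) = (46.8 − -28.7)/2.563 = 29.456.

μ = 9.050, σ = 29.456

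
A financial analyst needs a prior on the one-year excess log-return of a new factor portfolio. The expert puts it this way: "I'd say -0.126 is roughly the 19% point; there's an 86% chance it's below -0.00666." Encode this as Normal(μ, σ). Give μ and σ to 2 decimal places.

μ = -0.07, σ = 0.06

For Normal(μ,σ), the p-quantile is μ + z_p·σ. Here z_{0.19} = -0.8779, z_{0.86} = 1.08.
So -0.126 = μ − 0.8779σ and -0.00666 = μ + 1.08σ.
Subtracting: σ = (-0.00666 − -0.126)/(1.08 − (-0.8779)) = 0.06.
Then μ = -0.126 − (-0.8779)·0.06 = -0.07.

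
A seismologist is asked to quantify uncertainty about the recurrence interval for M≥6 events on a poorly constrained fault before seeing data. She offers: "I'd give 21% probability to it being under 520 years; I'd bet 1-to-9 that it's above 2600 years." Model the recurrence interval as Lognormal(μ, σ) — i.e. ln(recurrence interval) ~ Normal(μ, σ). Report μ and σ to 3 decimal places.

μ ≈ 6.875, σ ≈ 0.771

If T ~ Lognormal(μ,σ) then ln T ~ Normal(μ,σ), so the p-quantile of ln T is μ + z_p·σ.
ln(520) = 6.254 and ln(2600) = 7.863; z_{0.21} = -0.8064, z_{0.9} = 1.282.
σ = (7.863 − 6.254)/(1.282 − (-0.8064)) = 0.771.
μ = 6.254 − (-0.8064)·0.771 = 6.875.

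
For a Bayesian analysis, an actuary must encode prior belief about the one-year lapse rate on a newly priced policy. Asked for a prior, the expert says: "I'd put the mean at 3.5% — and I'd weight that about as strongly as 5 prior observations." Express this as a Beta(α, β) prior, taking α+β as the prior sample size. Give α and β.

Under the effective-sample-size interpretation, Beta(α, β) has prior mean α/(α+β) and prior sample size α+β.
So α+β = 5 and α/(α+β) = 0.035, giving α = 0.035·5 = 0.175 and β = 5 − 0.175 = 4.825.

α = 0.175, β = 4.825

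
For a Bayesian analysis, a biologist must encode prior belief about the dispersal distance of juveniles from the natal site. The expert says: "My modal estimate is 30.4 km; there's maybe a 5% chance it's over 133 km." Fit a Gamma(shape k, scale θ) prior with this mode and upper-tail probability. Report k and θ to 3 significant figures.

k ≈ 2.13, θ ≈ 26.8

Gamma(k,θ) with k>1 has mode (k−1)θ, so θ = 30.4/(k−1).
Need P(X < 133) = 0.95 with θ tied to k this way. Start at k = 2, θ = 30.4: P(X<133) ≈ 0.932.
Too low — raise k to concentrate. Iterating converges to k ≈ 2.13.
Then θ = 30.4/(2.13−1) ≈ 26.8.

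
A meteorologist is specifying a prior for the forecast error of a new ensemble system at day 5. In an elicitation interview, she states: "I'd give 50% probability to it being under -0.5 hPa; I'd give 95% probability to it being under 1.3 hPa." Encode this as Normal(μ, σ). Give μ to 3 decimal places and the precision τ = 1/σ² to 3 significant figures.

μ = -0.500, τ = 0.835

For Normal(μ,σ), the p-quantile is μ + z_p·σ. Here z_{0.5} = 0, z_{0.95} = 1.645.
So -0.5 = μ + 0σ and 1.3 = μ + 1.645σ.
Subtracting: σ = (1.3 − -0.5)/(1.645 − (0)) = 1.094.
Then μ = -0.5 − (0)·1.094 = -0.500.
Precision τ = 1/σ² = 1/1.094² = 0.835.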